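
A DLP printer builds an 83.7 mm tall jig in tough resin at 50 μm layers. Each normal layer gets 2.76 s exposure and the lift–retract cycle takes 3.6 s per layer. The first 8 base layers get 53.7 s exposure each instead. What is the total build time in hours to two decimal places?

3.07 hours

Layer count = ceil(83.7 / 0.05) = 1674.
Bottom layers = 8 × (53.7 + 3.6), so 458.4 s.
Normal layers = 1666 × (2.76 + 3.6) = 10595.76 s.
Total = 458.4 + 10595.76 = 11054.16 s = 3.07 hours.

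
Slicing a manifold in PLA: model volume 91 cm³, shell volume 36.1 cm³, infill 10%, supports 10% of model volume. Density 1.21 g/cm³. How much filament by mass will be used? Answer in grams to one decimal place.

61.3 g

Interior volume = 91 − 36.1 = 54.9 cm³.
Infill deposited = 0.10 × 54.9 = 5.49 cm³.
Support: 0.10 × 91 → 9.1 cm³.
Deposited volume: 36.1 + 5.49 + 9.1 → 50.69 cm³.
Mass: 50.69 × 1.21 → 61.3349 g.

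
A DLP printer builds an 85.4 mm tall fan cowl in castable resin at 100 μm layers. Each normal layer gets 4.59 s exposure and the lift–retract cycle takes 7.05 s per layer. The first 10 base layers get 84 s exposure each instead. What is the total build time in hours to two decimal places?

2.98 hours

Layer count = ceil(85.4 / 0.1) = 854.
Base layers = 10 × (84 + 7.05) = 910.5 s.
Regular layers = 844 × (4.59 + 7.05), so 9824.16 s.
Total = 910.5 + 9824.16 = 10734.66 s = 2.98 hours.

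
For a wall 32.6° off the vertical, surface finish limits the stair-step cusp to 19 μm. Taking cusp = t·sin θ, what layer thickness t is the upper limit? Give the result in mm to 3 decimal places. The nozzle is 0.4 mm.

sin(32.6°) = 0.5388; t_max = 0.019/0.5388 = 0.035 mm.

0.035 mm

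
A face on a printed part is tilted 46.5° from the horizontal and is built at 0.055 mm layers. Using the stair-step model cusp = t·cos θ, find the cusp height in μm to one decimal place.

37.9 μm

cos(46.5°) = 0.6884, so cusp = 0.055 × 0.6884 = 0.037862 mm → 37.9 μm.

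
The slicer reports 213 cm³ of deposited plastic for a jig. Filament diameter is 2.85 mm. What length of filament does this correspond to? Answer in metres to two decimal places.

Cross-section of 2.85 mm filament: π·(2.85/2)² = 6.3794 mm².
Length = 213 cm³ / 6.3794 mm² = 213000 / 6.3794 = 33388.72 mm = 33.39 m.

33.39 m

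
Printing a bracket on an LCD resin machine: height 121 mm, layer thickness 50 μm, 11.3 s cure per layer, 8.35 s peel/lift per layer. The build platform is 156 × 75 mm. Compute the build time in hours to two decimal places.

Layer count = ceil(121 / 0.05) = 2420.
Each layer takes = 11.3 + 8.35, so 19.65 s.
Total = 2420 × 19.65 = 47553 s = 13.21 hours.

13.21 hours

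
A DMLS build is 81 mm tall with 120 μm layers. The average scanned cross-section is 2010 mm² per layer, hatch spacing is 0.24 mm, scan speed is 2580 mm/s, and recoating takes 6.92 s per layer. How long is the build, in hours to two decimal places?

1.91 hours

Layer count = ceil(81 / 0.12) = 675.
Scan path per layer = 2010 / 0.24, so 8375 mm.
Scan time per layer = 8375 / 2580 = 3.2461 s.
Per-layer time: 3.2461 + 6.92 → 10.1661 s.
Build time = 675 × 10.1661 = 6862.1175 s = 1.91 hours.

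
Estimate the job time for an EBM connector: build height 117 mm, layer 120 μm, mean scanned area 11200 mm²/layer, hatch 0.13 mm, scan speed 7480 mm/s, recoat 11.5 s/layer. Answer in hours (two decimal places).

Layer count = ceil(117 / 0.12) = 975.
Per-layer scan distance: 11200 / 0.13 → 86153.8 mm.
Scan time per layer = 86153.8 / 7480 = 11.5179 s.
Layer cycle = 11.5179 + 11.5, so 23.0179 s.
Total: 975 × 23.0179 s = 22442.4525 s → 6.23 hours.

6.23 hours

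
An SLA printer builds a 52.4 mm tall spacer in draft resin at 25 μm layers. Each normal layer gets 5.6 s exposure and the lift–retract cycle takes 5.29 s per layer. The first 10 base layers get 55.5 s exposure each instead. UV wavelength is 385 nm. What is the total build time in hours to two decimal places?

Layer count = ceil(52.4 / 0.025) = 2096.
Bottom layers: 10 × (55.5 + 5.29) → 607.9 s.
Normal layers = 2086 × (5.6 + 5.29) = 22716.54 s.
Total = 607.9 + 22716.54 = 23324.44 s = 6.48 hours.

6.48 hours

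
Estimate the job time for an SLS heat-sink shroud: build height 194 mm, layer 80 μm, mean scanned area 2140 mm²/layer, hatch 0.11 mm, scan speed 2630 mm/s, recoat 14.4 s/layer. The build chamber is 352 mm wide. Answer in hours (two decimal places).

Layer count = ceil(194 / 0.08) = 2425.
Scan path per layer: 2140 / 0.11 → 19454.5 mm.
Per-layer scan time = 19454.5 / 2630, so 7.3971 s.
Time per layer = 7.3971 + 14.4 = 21.7971 s.
2425 layers × 21.7971 s/layer = 52857.9675 s, i.e. 14.68 hours.

14.68 hours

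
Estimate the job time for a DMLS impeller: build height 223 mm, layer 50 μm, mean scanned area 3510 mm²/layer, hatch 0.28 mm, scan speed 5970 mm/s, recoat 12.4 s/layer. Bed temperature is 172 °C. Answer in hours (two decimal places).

Number of layers: 223 / 0.05 → 4460 (rounded up).
Per-layer scan distance = 3510 / 0.28 = 12535.7 mm.
Laser time per layer = 12535.7 / 5970 = 2.0998 s.
Per-layer time: 2.0998 + 12.4 → 14.4998 s.
Total: 4460 × 14.4998 s = 64669.108 s → 17.96 hours.

17.96 hours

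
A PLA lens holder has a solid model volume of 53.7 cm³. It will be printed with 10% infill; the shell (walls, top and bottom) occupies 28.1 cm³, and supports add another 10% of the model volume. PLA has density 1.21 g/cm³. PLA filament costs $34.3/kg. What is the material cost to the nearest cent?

$1.50

Interior volume: 53.7 − 28.1 → 25.6 cm³.
Infill deposited = 0.10 × 25.6, so 2.56 cm³.
Support: 0.10 × 53.7 → 5.37 cm³.
Total extruded: 28.1 + 2.56 + 5.37 → 36.03 cm³.
Mass: 36.03 × 1.21 → 43.5963 g.
At $34.3/kg: 43.5963/1000 × 34.3 = $1.50.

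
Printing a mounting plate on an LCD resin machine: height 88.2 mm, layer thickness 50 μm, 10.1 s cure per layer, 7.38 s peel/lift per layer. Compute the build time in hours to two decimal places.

Layer count = ceil(88.2 / 0.05) = 1764.
Each layer takes: 10.1 + 7.38 → 17.48 s.
Total = 1764 × 17.48 = 30834.72 s = 8.57 hours.

8.57 hours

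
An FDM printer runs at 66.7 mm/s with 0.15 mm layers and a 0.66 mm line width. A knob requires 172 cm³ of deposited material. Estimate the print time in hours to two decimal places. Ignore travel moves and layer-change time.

7.24 hours

Bead cross-section: 0.15 × 0.66 → 0.099 mm².
Toolpath length = 172 cm³ / 0.099 mm² = 172000 / 0.099 = 1737373.7 mm.
Extrusion time = 1737373.7 / 66.7 = 26047.6 s.
That's 26047.6 s → 7.24 hours.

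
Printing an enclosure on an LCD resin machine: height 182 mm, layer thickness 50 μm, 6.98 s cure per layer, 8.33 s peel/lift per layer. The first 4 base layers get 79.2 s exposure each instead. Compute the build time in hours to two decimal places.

Layer count = ceil(182 / 0.05) = 3640.
Burn-in layers = 4 × (79.2 + 8.33), so 350.12 s.
Normal layers = 3636 × (6.98 + 8.33), so 55667.16 s.
Total = 350.12 + 55667.16 = 56017.28 s = 15.56 hours.

15.56 hours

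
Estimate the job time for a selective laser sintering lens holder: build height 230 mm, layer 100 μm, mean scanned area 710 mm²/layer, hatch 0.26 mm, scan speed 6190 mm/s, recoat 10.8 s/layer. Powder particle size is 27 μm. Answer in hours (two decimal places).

7.18 hours

Number of layers: 230 / 0.1 → 2300 (rounded up).
Per-layer scan distance = 710 / 0.26, so 2730.8 mm.
Scan time per layer = 2730.8 / 6190 = 0.4412 s.
Per-layer time = 0.4412 + 10.8, so 11.2412 s.
2300 layers × 11.2412 s/layer = 25854.76 s, i.e. 7.18 hours.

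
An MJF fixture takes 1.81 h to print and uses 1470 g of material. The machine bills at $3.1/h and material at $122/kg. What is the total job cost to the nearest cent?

$184.95

Machine-time cost = 3.1 × 1.81 = $5.611.
Feedstock cost = 122 × 1470/1000 = $179.34.
Job cost: 5.611 + 179.34 = 184.951 ≈ $184.95.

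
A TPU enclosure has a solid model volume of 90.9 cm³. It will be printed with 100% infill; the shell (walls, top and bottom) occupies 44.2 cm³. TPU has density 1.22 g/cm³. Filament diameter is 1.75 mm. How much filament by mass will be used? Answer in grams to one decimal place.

Infill region: 90.9 − 44.2 → 46.7 cm³.
Deposited infill = 1.00 × 46.7 = 46.7 cm³.
Deposited volume = 44.2 + 46.7, so 90.9 cm³.
Mass = 90.9 × 1.22, so 110.898 g.

110.9 g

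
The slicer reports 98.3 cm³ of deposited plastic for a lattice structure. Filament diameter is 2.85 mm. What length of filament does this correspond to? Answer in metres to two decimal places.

A = π r² = π × 1.425² = 6.3794 mm².
L = 98300 mm³ / 6.3794 mm² = 15408.97 mm, i.e. 15.41 m.

15.41 m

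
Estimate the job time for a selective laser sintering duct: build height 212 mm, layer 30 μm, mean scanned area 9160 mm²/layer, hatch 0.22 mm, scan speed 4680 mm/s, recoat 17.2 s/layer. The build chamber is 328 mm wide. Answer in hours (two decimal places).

Layer count = ceil(212 / 0.03) = 7067.
Per-layer scan distance = 9160 / 0.22 = 41636.4 mm.
Scan time per layer = 41636.4 / 4680, so 8.8967 s.
Layer cycle: 8.8967 + 17.2 → 26.0967 s.
Build time = 7067 × 26.0967 = 184425.3789 s = 51.23 hours.

51.23 hours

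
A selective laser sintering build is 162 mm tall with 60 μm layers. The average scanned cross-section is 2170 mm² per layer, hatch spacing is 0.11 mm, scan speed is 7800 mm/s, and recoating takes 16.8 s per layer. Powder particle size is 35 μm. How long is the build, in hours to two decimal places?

Number of layers: 162 / 0.06 → 2700 (rounded up).
Per-layer scan distance = 2170 / 0.11, so 19727.3 mm.
Scan time per layer: 19727.3 / 7800 → 2.5291 s.
Time per layer = 2.5291 + 16.8 = 19.3291 s.
2700 layers × 19.3291 s/layer = 52188.57 s, i.e. 14.50 hours.

14.50 hours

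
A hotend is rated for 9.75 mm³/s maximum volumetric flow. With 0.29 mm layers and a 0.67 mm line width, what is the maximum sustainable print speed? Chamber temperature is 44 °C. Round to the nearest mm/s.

50 mm/s

Bead cross-section: 0.29 × 0.67 → 0.1943 mm².
Max speed = 9.75 / 0.1943 = 50.18 ≈ 50 mm/s.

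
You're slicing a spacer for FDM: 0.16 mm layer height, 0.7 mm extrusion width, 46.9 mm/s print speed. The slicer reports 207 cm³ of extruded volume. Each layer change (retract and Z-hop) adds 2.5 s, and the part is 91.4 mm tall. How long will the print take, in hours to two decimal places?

11.34 hours

Line area = 0.16 × 0.7, so 0.112 mm².
Toolpath length = 207 cm³ / 0.112 mm² = 207000 / 0.112 = 1848214.3 mm.
Time extruding = 1848214.3 / 46.9 = 39407.6 s.
Layers = ⌈91.4/0.16⌉ = 572.
Non-print overhead = 572 × 2.5 = 1430 s.
Altogether 39407.6 + 1430 = 40837.6 s, i.e. 11.34 hours.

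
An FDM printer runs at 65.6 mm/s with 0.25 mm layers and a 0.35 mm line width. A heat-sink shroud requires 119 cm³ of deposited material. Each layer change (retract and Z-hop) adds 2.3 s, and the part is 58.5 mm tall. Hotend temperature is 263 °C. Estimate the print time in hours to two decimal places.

5.91 hours

Line area = 0.25 × 0.35, so 0.0875 mm².
Total extruded path = 119000/0.0875 = 1360000 mm.
Extrusion time: 1360000 / 65.6 → 20731.7 s.
Layers = ⌈58.5/0.25⌉ = 234.
Layer-change overhead = 234 × 2.3, so 538.2 s.
Altogether 20731.7 + 538.2 = 21269.9 s, i.e. 5.91 hours.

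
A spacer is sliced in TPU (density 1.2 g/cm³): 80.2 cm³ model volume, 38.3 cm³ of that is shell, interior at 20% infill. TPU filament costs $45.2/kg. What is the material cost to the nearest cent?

Interior volume: 80.2 − 38.3 → 41.9 cm³.
Deposited infill = 0.20 × 41.9 = 8.38 cm³.
Total printed volume = 38.3 + 8.38 = 46.68 cm³.
Mass: 46.68 × 1.2 → 56.016 g.
Cost = 56.016 g / 1000 × $45.2/kg = $2.53.

$2.53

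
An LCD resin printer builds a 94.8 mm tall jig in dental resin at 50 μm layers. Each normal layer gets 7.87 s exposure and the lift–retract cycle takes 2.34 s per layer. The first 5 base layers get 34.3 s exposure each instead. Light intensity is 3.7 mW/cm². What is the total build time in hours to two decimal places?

5.41 hours

Layers = ⌈94.8/0.05⌉ = 1896.
Base layers = 5 × (34.3 + 2.34) = 183.2 s.
Remaining layers: 1891 × (7.87 + 2.34) → 19307.11 s.
Sum: 183.2 + 19307.11 = 19490.31 s → 5.41 hours.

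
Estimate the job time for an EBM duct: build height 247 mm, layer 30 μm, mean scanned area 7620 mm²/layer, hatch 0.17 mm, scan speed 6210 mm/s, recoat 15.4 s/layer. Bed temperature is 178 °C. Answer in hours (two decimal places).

Layer count = ceil(247 / 0.03) = 8234.
Scan path per layer: 7620 / 0.17 → 44823.5 mm.
Scan time per layer = 44823.5 / 6210 = 7.218 s.
Time per layer = 7.218 + 15.4, so 22.618 s.
Build time = 8234 × 22.618 = 186236.612 s = 51.73 hours.

51.73 hours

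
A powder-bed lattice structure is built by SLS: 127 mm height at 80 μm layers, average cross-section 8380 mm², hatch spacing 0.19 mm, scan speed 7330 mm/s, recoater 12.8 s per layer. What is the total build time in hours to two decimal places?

Layers = ⌈127/0.08⌉ = 1588.
Scan path per layer = 8380 / 0.19 = 44105.3 mm.
Per-layer scan time = 44105.3 / 7330, so 6.0171 s.
Time per layer: 6.0171 + 12.8 → 18.8171 s.
1588 layers × 18.8171 s/layer = 29881.5548 s, i.e. 8.30 hours.

8.30 hours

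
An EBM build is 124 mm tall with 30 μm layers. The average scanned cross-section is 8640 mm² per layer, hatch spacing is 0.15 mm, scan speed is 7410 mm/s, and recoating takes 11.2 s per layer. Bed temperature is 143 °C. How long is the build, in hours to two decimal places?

21.79 hours

Number of layers: 124 / 0.03 → 4134 (rounded up).
Hatch length per layer = 8640 / 0.15 = 57600 mm.
Scan time per layer: 57600 / 7410 → 7.7733 s.
Per-layer time = 7.7733 + 11.2 = 18.9733 s.
Total: 4134 × 18.9733 s = 78435.6222 s → 21.79 hours.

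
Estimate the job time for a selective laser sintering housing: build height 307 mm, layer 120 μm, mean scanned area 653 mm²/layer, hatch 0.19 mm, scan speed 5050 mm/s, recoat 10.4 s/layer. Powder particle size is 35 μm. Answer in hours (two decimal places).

7.88 hours

Layers = ⌈307/0.12⌉ = 2559.
Hatch length per layer = 653 / 0.19, so 3436.8 mm.
Scan time per layer = 3436.8 / 5050 = 0.6806 s.
Per-layer time = 0.6806 + 10.4 = 11.0806 s.
Build time = 2559 × 11.0806 = 28355.2554 s = 7.88 hours.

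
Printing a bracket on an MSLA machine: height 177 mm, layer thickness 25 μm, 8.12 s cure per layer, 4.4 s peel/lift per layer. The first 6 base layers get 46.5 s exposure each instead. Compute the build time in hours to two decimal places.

24.69 hours

Layer count = ceil(177 / 0.025) = 7080.
Base layers = 6 × (46.5 + 4.4) = 305.4 s.
Remaining layers: 7074 × (8.12 + 4.4) → 88566.48 s.
Sum: 305.4 + 88566.48 = 88871.88 s → 24.69 hours.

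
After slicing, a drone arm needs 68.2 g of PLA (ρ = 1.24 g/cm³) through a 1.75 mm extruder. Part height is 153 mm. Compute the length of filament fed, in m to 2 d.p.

22.87 m

Extruded volume: 68.2/1.24 = 55 cm³ (55000 mm³).
Cross-section of 1.75 mm filament: π·(1.75/2)² = 2.4053 mm².
L = V/A = 55000/2.4053 = 22866.17 mm → 22.87 m.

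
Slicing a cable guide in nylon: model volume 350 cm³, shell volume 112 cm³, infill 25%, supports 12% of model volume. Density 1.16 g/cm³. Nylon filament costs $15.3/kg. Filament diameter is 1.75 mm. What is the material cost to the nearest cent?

Volume inside the shell = 350 − 112 = 238 cm³.
Deposited infill = 0.25 × 238 = 59.5 cm³.
Support: 0.12 × 350 → 42 cm³.
Total printed volume = 112 + 59.5 + 42 = 213.5 cm³.
Mass = 213.5 × 1.16 = 247.66 g.
At $15.3/kg: 247.66/1000 × 15.3 = $3.79.

$3.79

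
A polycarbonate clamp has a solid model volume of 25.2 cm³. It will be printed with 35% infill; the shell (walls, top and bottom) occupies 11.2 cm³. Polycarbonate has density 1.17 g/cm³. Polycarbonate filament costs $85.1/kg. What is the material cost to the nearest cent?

$1.60

Infill region: 25.2 − 11.2 → 14 cm³.
Infill deposited: 0.35 × 14 → 4.9 cm³.
Total extruded: 11.2 + 4.9 → 16.1 cm³.
Mass: 16.1 × 1.17 → 18.837 g.
Cost = 18.837 g / 1000 × $85.1/kg = $1.60.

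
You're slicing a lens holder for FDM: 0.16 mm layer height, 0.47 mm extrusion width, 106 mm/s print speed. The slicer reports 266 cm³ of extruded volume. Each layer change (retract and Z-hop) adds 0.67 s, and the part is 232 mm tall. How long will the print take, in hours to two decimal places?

Extrusion cross-section = 0.16 × 0.47, so 0.0752 mm².
Toolpath length = 266 cm³ / 0.0752 mm² = 266000 / 0.0752 = 3537234 mm.
Print-move time = 3537234 / 106 = 33370.1 s.
Layer count = ceil(232 / 0.16) = 1450.
Non-print overhead: 1450 × 0.67 → 971.5 s.
Total = 33370.1 + 971.5 = 34341.6 s = 9.54 hours.

9.54 hours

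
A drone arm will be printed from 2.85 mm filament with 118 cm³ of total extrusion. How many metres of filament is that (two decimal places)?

A = π r² = π × 1.425² = 6.3794 mm².
L = 118000 mm³ / 6.3794 mm² = 18497.04 mm, i.e. 18.50 m.

18.50 m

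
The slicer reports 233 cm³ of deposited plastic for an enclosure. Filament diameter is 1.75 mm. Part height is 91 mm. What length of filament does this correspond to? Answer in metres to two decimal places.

96.87 m

Filament cross-section = π × (1.75/2)² = 2.4053 mm².
Length = 233 cm³ / 2.4053 mm² = 233000 / 2.4053 = 96869.41 mm = 96.87 m.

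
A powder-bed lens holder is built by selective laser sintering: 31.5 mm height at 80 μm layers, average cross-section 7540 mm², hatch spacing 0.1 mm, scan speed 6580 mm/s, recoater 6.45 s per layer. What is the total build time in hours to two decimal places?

1.96 hours

Layers = ⌈31.5/0.08⌉ = 394.
Hatch length per layer = 7540 / 0.1, so 75400 mm.
Laser time per layer: 75400 / 6580 → 11.459 s.
Per-layer time: 11.459 + 6.45 → 17.909 s.
Total: 394 × 17.909 s = 7056.146 s → 1.96 hours.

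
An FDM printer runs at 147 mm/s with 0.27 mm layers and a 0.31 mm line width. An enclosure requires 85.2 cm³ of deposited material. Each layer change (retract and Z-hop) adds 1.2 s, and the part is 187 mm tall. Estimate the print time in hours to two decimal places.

2.15 hours

Line area = 0.27 × 0.31 = 0.0837 mm².
Toolpath length = 85.2 cm³ / 0.0837 mm² = 85200 / 0.0837 = 1017921.1 mm.
Print-move time = 1017921.1 / 147, so 6924.6 s.
Number of layers: 187 / 0.27 → 693 (rounded up).
Z-hop total = 693 × 1.2 = 831.6 s.
Altogether 6924.6 + 831.6 = 7756.2 s, i.e. 2.15 hours.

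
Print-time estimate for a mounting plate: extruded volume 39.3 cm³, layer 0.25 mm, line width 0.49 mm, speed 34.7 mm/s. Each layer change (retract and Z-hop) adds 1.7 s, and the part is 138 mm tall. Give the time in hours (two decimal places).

2.83 hours

Bead cross-section: 0.25 × 0.49 → 0.1225 mm².
Path length: 39300 mm³ / 0.1225 mm² → 320816.3 mm.
Time extruding = 320816.3 / 34.7, so 9245.4 s.
Number of layers: 138 / 0.25 → 552 (rounded up).
Non-print overhead = 552 × 1.7 = 938.4 s.
Altogether 9245.4 + 938.4 = 10183.8 s, i.e. 2.83 hours.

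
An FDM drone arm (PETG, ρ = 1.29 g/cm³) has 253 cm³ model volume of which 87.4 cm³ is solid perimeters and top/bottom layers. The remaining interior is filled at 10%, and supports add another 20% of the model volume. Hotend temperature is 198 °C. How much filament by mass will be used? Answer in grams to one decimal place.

Volume inside the shell = 253 − 87.4, so 165.6 cm³.
Infill volume = 0.10 × 165.6 = 16.56 cm³.
Support = 0.20 × 253 = 50.6 cm³.
Total printed volume = 87.4 + 16.56 + 50.6 = 154.56 cm³.
Mass = 154.56 × 1.29, so 199.3824 g.

199.4 g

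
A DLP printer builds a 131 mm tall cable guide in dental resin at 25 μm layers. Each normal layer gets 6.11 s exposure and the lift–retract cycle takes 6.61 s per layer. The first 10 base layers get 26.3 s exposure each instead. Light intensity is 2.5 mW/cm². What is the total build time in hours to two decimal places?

Number of layers: 131 / 0.025 → 5240 (rounded up).
Burn-in layers: 10 × (26.3 + 6.61) → 329.1 s.
Remaining layers = 5230 × (6.11 + 6.61) = 66525.6 s.
Sum: 329.1 + 66525.6 = 66854.7 s → 18.57 hours.

18.57 hours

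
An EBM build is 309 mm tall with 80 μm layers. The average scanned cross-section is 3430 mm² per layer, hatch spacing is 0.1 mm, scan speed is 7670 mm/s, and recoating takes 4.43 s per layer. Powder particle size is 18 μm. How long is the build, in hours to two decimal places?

9.55 hours

Number of layers: 309 / 0.08 → 3863 (rounded up).
Hatch length per layer: 3430 / 0.1 → 34300 mm.
Beam time per layer = 34300 / 7670 = 4.472 s.
Per-layer time = 4.472 + 4.43, so 8.902 s.
Total: 3863 × 8.902 s = 34388.426 s → 9.55 hours.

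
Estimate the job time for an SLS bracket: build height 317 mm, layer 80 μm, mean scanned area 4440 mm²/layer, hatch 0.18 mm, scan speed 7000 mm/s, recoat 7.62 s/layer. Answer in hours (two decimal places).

Layer count = ceil(317 / 0.08) = 3963.
Hatch length per layer = 4440 / 0.18, so 24666.7 mm.
Scan time per layer = 24666.7 / 7000 = 3.5238 s.
Per-layer time: 3.5238 + 7.62 → 11.1438 s.
Build time = 3963 × 11.1438 = 44162.8794 s = 12.27 hours.

12.27 hours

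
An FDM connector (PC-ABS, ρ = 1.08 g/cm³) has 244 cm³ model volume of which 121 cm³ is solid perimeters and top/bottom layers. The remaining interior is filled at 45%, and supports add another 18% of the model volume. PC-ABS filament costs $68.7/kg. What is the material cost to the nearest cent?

$16.34

Infill region: 244 − 121 → 123 cm³.
Infill volume = 0.45 × 123, so 55.35 cm³.
Support: 0.18 × 244 → 43.92 cm³.
Total extruded = 121 + 55.35 + 43.92 = 220.27 cm³.
Mass = 220.27 × 1.08, so 237.8916 g.
At $68.7/kg: 237.8916/1000 × 68.7 = $16.34.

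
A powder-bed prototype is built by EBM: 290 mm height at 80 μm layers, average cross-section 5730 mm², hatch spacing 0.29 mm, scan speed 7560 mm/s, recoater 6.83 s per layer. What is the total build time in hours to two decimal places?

Layers = ⌈290/0.08⌉ = 3625.
Hatch length per layer = 5730 / 0.29, so 19758.6 mm.
Per-layer scan time = 19758.6 / 7560, so 2.6136 s.
Time per layer = 2.6136 + 6.83, so 9.4436 s.
Build time = 3625 × 9.4436 = 34233.05 s = 9.51 hours.

9.51 hours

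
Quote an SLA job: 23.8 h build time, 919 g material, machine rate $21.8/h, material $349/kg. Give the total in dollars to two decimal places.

$839.57

Time charge = 21.8 × 23.8 = $518.84.
Material charge = 349 × 919/1000, so $320.731.
Job cost: 518.84 + 320.731 = 839.571 ≈ $839.57.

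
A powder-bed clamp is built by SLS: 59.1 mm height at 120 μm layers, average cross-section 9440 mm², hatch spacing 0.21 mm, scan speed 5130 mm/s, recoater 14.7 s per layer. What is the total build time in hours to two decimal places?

Number of layers: 59.1 / 0.12 → 493 (rounded up).
Scan path per layer: 9440 / 0.21 → 44952.4 mm.
Scan time per layer = 44952.4 / 5130, so 8.7627 s.
Time per layer = 8.7627 + 14.7 = 23.4627 s.
Build time = 493 × 23.4627 = 11567.1111 s = 3.21 hours.

3.21 hours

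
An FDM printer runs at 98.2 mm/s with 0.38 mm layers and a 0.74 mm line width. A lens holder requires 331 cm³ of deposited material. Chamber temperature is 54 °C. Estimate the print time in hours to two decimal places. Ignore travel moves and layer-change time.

Line area = 0.38 × 0.74, so 0.2812 mm².
Toolpath length = 331 cm³ / 0.2812 mm² = 331000 / 0.2812 = 1177098.2 mm.
Time extruding = 1177098.2 / 98.2, so 11986.7 s.
11986.7 s = 3.33 hours.

3.33 hours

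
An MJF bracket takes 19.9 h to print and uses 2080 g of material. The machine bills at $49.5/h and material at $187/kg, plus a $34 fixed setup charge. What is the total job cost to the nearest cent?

Machine cost = 49.5 × 19.9 = $985.05.
Material cost: 187 × 2080/1000 → $388.96.
Total = 985.05 + 388.96 + 34 = $1408.01.

$1408.01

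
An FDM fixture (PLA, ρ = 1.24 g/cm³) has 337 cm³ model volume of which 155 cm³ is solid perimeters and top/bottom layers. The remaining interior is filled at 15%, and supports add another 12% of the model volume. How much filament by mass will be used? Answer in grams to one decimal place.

Interior volume = 337 − 155 = 182 cm³.
Infill volume = 0.15 × 182, so 27.3 cm³.
Support: 0.12 × 337 → 40.44 cm³.
Total extruded = 155 + 27.3 + 40.44 = 222.74 cm³.
Mass = 222.74 × 1.24 = 276.1976 g.

276.2 g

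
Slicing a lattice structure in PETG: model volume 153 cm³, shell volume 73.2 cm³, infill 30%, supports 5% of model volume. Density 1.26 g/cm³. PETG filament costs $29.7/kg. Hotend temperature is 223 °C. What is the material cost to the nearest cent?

$3.92

Volume inside the shell: 153 − 73.2 → 79.8 cm³.
Infill volume: 0.30 × 79.8 → 23.94 cm³.
Support = 0.05 × 153 = 7.65 cm³.
Deposited volume = 73.2 + 23.94 + 7.65 = 104.79 cm³.
Mass: 104.79 × 1.26 → 132.0354 g.
Cost = 132.0354 g / 1000 × $29.7/kg = $3.92.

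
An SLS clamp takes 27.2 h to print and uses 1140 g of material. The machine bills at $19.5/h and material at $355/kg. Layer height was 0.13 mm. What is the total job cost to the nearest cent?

$935.10

Time charge = 19.5 × 27.2, so $530.40.
Material cost = 355 × 1140/1000 = $404.70.
Job cost: 530.40 + 404.70 = $935.10.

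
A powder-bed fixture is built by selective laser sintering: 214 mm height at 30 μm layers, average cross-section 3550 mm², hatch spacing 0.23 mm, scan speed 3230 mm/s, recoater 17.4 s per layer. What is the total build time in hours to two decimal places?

Number of layers: 214 / 0.03 → 7134 (rounded up).
Scan path per layer = 3550 / 0.23 = 15434.8 mm.
Per-layer scan time = 15434.8 / 3230 = 4.7786 s.
Per-layer time = 4.7786 + 17.4, so 22.1786 s.
Build time = 7134 × 22.1786 = 158222.1324 s = 43.95 hours.

43.95 hours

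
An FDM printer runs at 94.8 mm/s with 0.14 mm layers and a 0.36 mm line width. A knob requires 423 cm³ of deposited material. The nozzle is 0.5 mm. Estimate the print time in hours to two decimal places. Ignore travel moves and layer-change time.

24.59 hours

Bead cross-section = 0.14 × 0.36 = 0.0504 mm².
Toolpath length = 423 cm³ / 0.0504 mm² = 423000 / 0.0504 = 8392857.1 mm.
Print-move time = 8392857.1 / 94.8, so 88532.2 s.
That's 88532.2 s → 24.59 hours.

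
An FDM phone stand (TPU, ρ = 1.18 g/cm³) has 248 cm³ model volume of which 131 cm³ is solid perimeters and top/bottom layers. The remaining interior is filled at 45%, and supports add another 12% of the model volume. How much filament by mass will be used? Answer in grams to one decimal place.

251.8 g

Volume inside the shell: 248 − 131 → 117 cm³.
Infill deposited: 0.45 × 117 → 52.65 cm³.
Support: 0.12 × 248 → 29.76 cm³.
Total printed volume: 131 + 52.65 + 29.76 → 213.41 cm³.
Mass = 213.41 × 1.18 = 251.8238 g.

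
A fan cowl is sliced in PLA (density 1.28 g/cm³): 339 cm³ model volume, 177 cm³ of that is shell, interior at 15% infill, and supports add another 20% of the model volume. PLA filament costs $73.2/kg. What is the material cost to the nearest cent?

Infill region = 339 − 177, so 162 cm³.
Deposited infill = 0.15 × 162, so 24.3 cm³.
Support: 0.20 × 339 → 67.8 cm³.
Deposited volume = 177 + 24.3 + 67.8, so 269.1 cm³.
Mass = 269.1 × 1.28 = 344.448 g.
At $73.2/kg: 344.448/1000 × 73.2 = $25.21.

$25.21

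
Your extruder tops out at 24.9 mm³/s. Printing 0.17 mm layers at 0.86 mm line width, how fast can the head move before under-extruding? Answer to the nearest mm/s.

170 mm/s

Bead cross-section: 0.17 × 0.86 → 0.1462 mm².
v_max = Q/A = 24.9/0.1462 = 170.31 mm/s → 170 mm/s.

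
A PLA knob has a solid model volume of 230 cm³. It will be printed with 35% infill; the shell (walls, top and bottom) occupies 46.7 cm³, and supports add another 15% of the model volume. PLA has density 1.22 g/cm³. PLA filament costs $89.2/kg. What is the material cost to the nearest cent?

Infill region = 230 − 46.7, so 183.3 cm³.
Infill deposited: 0.35 × 183.3 → 64.155 cm³.
Support: 0.15 × 230 → 34.5 cm³.
Total printed volume: 46.7 + 64.155 + 34.5 → 145.355 cm³.
Mass = 145.355 × 1.22 = 177.3331 g.
Cost = 177.3331 g / 1000 × $89.2/kg = $15.82.

$15.82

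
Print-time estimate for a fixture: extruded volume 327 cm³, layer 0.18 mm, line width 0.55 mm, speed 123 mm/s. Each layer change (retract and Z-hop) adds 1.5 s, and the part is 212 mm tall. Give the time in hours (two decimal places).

Extrusion cross-section = 0.18 × 0.55 = 0.099 mm².
Toolpath length = 327 cm³ / 0.099 mm² = 327000 / 0.099 = 3303030.3 mm.
Time extruding = 3303030.3 / 123 = 26853.9 s.
Number of layers: 212 / 0.18 → 1178 (rounded up).
Z-hop total = 1178 × 1.5 = 1767 s.
Total = 26853.9 + 1767 = 28620.9 s = 7.95 hours.

7.95 hours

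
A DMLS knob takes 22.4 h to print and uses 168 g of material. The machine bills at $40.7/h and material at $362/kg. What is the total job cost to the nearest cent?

$972.50

Machine-time cost = 40.7 × 22.4, so $911.68.
Material charge: 362 × 168/1000 → $60.816.
Total = 911.68 + 60.816 = 972.496 ≈ $972.50.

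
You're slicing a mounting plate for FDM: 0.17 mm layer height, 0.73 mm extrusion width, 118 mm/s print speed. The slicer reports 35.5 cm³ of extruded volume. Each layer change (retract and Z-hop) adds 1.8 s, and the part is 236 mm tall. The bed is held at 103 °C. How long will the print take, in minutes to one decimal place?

Bead cross-section = 0.17 × 0.73, so 0.1241 mm².
Toolpath length = 35.5 cm³ / 0.1241 mm² = 35500 / 0.1241 = 286059.6 mm.
Time extruding: 286059.6 / 118 → 2424.2 s.
Number of layers: 236 / 0.17 → 1389 (rounded up).
Non-print overhead: 1389 × 1.8 → 2500.2 s.
Total = 2424.2 + 2500.2 = 4924.4 s = 82.1 minutes.

82.1 minutes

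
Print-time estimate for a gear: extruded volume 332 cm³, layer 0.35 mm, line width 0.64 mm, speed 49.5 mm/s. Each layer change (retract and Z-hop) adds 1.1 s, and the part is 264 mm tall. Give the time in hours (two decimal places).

Line area: 0.35 × 0.64 → 0.224 mm².
Total extruded path = 332000/0.224 = 1482142.9 mm.
Time extruding = 1482142.9 / 49.5, so 29942.3 s.
Layers = ⌈264/0.35⌉ = 755.
Z-hop total = 755 × 1.1, so 830.5 s.
Total = 29942.3 + 830.5 = 30772.8 s = 8.55 hours.

8.55 hours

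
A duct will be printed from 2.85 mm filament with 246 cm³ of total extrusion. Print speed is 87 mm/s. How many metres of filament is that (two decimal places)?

38.56 m

Filament cross-section = π × (2.85/2)² = 6.3794 mm².
L = 246000 mm³ / 6.3794 mm² = 38561.62 mm, i.e. 38.56 m.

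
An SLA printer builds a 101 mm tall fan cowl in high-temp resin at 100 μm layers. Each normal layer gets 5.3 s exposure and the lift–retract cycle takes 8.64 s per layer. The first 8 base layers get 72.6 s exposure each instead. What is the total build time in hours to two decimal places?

Layer count = ceil(101 / 0.1) = 1010.
Bottom layers: 8 × (72.6 + 8.64) → 649.92 s.
Normal layers = 1002 × (5.3 + 8.64) = 13967.88 s.
Sum: 649.92 + 13967.88 = 14617.8 s → 4.06 hours.

4.06 hours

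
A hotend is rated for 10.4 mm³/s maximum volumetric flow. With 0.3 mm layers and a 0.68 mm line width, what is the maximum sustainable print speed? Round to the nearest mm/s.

51 mm/s

Bead cross-section = 0.3 × 0.68, so 0.204 mm².
v_max = Q/A = 10.4/0.204 = 50.98 mm/s → 51 mm/s.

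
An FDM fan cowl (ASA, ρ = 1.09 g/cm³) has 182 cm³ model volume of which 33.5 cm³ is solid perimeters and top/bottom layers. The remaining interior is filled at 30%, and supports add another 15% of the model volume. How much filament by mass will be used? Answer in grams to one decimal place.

114.8 g

Interior volume: 182 − 33.5 → 148.5 cm³.
Deposited infill = 0.30 × 148.5, so 44.55 cm³.
Support = 0.15 × 182 = 27.3 cm³.
Total extruded: 33.5 + 44.55 + 27.3 → 105.35 cm³.
Mass: 105.35 × 1.09 → 114.8315 g.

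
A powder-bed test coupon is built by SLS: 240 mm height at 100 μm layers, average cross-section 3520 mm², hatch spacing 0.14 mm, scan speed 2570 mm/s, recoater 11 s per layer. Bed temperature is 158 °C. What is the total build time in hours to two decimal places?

13.86 hours

Layers = ⌈240/0.1⌉ = 2400.
Per-layer scan distance = 3520 / 0.14, so 25142.9 mm.
Scan time per layer = 25142.9 / 2570, so 9.7832 s.
Per-layer time = 9.7832 + 11, so 20.7832 s.
Build time = 2400 × 20.7832 = 49879.68 s = 13.86 hours.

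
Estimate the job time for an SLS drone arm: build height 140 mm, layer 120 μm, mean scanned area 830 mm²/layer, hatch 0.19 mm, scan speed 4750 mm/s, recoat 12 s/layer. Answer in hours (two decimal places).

4.19 hours

Layer count = ceil(140 / 0.12) = 1167.
Scan path per layer = 830 / 0.19, so 4368.4 mm.
Laser time per layer = 4368.4 / 4750 = 0.9197 s.
Time per layer: 0.9197 + 12 → 12.9197 s.
Total: 1167 × 12.9197 s = 15077.2899 s → 4.19 hours.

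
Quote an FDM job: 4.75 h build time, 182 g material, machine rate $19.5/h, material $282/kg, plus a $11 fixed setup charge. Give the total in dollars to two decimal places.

Machine cost = 19.5 × 4.75 = $92.625.
Material charge = 282 × 182/1000 = $51.324.
Total = 92.625 + 51.324 + 11 = 154.949 ≈ $154.95.

$154.95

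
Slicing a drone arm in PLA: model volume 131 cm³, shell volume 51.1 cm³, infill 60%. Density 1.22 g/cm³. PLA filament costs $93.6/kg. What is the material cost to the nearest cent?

$11.31

Volume inside the shell = 131 − 51.1, so 79.9 cm³.
Infill volume = 0.60 × 79.9, so 47.94 cm³.
Total printed volume = 51.1 + 47.94 = 99.04 cm³.
Mass = 99.04 × 1.22 = 120.8288 g.
Cost = 120.8288 g / 1000 × $93.6/kg = $11.31.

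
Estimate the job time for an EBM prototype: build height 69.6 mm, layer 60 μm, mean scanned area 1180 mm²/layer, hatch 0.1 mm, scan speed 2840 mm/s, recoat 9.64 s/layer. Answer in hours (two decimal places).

Number of layers: 69.6 / 0.06 → 1160 (rounded up).
Scan path per layer = 1180 / 0.1, so 11800 mm.
Beam time per layer: 11800 / 2840 → 4.1549 s.
Time per layer = 4.1549 + 9.64 = 13.7949 s.
Total: 1160 × 13.7949 s = 16002.084 s → 4.45 hours.

4.45 hours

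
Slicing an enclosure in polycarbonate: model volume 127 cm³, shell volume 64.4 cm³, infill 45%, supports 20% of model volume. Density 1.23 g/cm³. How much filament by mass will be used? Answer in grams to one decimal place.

145.1 g

Volume inside the shell: 127 − 64.4 → 62.6 cm³.
Infill volume = 0.45 × 62.6 = 28.17 cm³.
Support = 0.20 × 127, so 25.4 cm³.
Total printed volume = 64.4 + 28.17 + 25.4 = 117.97 cm³.
Mass = 117.97 × 1.23, so 145.1031 g.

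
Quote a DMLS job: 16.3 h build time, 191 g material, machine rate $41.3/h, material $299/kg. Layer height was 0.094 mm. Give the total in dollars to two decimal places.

$730.30

Machine-time cost = 41.3 × 16.3 = $673.19.
Material cost = 299 × 191/1000, so $57.109.
Job cost: 673.19 + 57.109 = 730.299 ≈ $730.30.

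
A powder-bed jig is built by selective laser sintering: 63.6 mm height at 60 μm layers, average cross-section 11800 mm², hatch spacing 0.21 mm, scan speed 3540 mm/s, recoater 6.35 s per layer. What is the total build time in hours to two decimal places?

6.54 hours

Layers = ⌈63.6/0.06⌉ = 1060.
Per-layer scan distance = 11800 / 0.21 = 56190.5 mm.
Per-layer scan time = 56190.5 / 3540 = 15.873 s.
Per-layer time: 15.873 + 6.35 → 22.223 s.
Build time = 1060 × 22.223 = 23556.38 s = 6.54 hours.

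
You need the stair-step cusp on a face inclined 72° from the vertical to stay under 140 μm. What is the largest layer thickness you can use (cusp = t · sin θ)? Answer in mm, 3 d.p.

0.147 mm

Layer height = cusp / sin(72°) = 0.14 / 0.9511 = 0.147 mm.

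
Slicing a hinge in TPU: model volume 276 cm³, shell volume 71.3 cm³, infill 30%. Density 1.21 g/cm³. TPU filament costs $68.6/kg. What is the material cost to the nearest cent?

Interior volume = 276 − 71.3 = 204.7 cm³.
Deposited infill: 0.30 × 204.7 → 61.41 cm³.
Total printed volume: 71.3 + 61.41 → 132.71 cm³.
Mass: 132.71 × 1.21 → 160.5791 g.
Cost = 160.5791 g / 1000 × $68.6/kg = $11.02.

$11.02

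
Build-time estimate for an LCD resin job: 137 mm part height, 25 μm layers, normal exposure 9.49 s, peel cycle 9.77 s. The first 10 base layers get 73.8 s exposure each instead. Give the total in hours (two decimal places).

29.50 hours

Layer count = ceil(137 / 0.025) = 5480.
Burn-in layers = 10 × (73.8 + 9.77) = 835.7 s.
Regular layers: 5470 × (9.49 + 9.77) → 105352.2 s.
Total = 835.7 + 105352.2 = 106187.9 s = 29.50 hours.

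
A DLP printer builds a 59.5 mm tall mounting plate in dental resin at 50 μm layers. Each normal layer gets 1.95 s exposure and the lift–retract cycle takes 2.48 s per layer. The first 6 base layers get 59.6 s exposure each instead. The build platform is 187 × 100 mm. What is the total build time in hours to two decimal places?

1.56 hours

Layer count = ceil(59.5 / 0.05) = 1190.
Burn-in layers = 6 × (59.6 + 2.48), so 372.48 s.
Regular layers = 1184 × (1.95 + 2.48), so 5245.12 s.
Sum: 372.48 + 5245.12 = 5617.6 s → 1.56 hours.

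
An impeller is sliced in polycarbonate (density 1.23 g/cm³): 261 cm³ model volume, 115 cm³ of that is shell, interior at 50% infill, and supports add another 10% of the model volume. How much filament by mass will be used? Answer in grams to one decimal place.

Interior volume = 261 − 115, so 146 cm³.
Deposited infill = 0.50 × 146, so 73 cm³.
Support: 0.10 × 261 → 26.1 cm³.
Total printed volume = 115 + 73 + 26.1, so 214.1 cm³.
Mass: 214.1 × 1.23 → 263.343 g.

263.3 g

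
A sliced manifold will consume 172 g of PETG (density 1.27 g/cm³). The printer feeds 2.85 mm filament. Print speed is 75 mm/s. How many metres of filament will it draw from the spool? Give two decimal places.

Volume = 172 g / 1.27 g·cm⁻³ = 135.4331 cm³ = 135433.1 mm³.
Filament cross-section = π × (2.85/2)² = 6.3794 mm².
L = V/A = 135433.1/6.3794 = 21229.76 mm → 21.23 m.

21.23 m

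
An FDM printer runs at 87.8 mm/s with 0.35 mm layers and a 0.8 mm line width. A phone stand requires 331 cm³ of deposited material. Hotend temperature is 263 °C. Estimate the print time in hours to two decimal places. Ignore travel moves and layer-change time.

Line area: 0.35 × 0.8 → 0.28 mm².
Toolpath length = 331 cm³ / 0.28 mm² = 331000 / 0.28 = 1182142.9 mm.
Print-move time = 1182142.9 / 87.8 = 13464 s.
That's 13464 s → 3.74 hours.

3.74 hours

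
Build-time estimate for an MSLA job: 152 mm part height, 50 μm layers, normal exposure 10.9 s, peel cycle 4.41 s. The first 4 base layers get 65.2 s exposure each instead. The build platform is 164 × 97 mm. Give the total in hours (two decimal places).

12.99 hours

Layer count = ceil(152 / 0.05) = 3040.
Bottom layers = 4 × (65.2 + 4.41) = 278.44 s.
Regular layers = 3036 × (10.9 + 4.41), so 46481.16 s.
Total = 278.44 + 46481.16 = 46759.6 s = 12.99 hours.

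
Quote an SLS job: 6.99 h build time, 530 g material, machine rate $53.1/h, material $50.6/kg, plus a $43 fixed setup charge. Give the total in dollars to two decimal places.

Time charge = 53.1 × 6.99, so $371.169.
Feedstock cost = 50.6 × 530/1000, so $26.818.
Total = 371.169 + 26.818 + 43 = 440.987 ≈ $440.99.

$440.99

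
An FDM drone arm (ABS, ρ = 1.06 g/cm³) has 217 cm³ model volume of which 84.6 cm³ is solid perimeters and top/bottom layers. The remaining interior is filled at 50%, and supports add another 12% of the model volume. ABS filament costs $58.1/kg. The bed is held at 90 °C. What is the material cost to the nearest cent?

Interior volume = 217 − 84.6, so 132.4 cm³.
Deposited infill = 0.50 × 132.4 = 66.2 cm³.
Support = 0.12 × 217 = 26.04 cm³.
Total extruded = 84.6 + 66.2 + 26.04 = 176.84 cm³.
Mass: 176.84 × 1.06 → 187.4504 g.
At $58.1/kg: 187.4504/1000 × 58.1 = $10.89.

$10.89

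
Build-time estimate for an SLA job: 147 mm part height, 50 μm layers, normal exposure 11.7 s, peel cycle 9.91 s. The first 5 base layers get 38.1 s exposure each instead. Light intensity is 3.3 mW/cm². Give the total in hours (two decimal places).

17.68 hours

Layers = ⌈147/0.05⌉ = 2940.
Bottom layers: 5 × (38.1 + 9.91) → 240.05 s.
Regular layers = 2935 × (11.7 + 9.91) = 63425.35 s.
Total = 240.05 + 63425.35 = 63665.4 s = 17.68 hours.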